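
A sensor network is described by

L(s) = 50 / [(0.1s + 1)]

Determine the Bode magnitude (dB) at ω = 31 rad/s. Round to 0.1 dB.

23.7 dB

At ω = 31 rad/s:
pole (1 + j31·0.1) = 1 + j3.1 → |·| ≈ 3.2573, ∠ ≈ 72.12°
|L| = 50 · 1 / (3.2573) ≈ 15.35
Gain = 20 log₁₀(15.35) ≈ 23.72 dB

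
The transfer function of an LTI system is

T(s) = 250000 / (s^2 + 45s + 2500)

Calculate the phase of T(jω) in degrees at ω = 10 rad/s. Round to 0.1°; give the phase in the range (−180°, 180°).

-10.6°

At s = jω = j10:
quadratic: (j10)² + 45·j10 + 2500 = 2400 + j450 → |·| ≈ 2441.8, ∠ ≈ 10.62°
∠T = 0.00° − 10.62° = -10.62°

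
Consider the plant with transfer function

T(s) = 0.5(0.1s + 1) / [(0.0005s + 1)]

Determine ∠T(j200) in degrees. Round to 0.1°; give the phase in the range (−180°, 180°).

81.4°

At ω = 200 rad/s:
zero (1 + j200·0.1) = 1 + j20 → |·| ≈ 20.025, ∠ ≈ 87.14°
pole (1 + j200·0.0005) = 1 + j0.1 → |·| ≈ 1.005, ∠ ≈ 5.71°
∠T = (87.14°) − (5.71°) = 81.43°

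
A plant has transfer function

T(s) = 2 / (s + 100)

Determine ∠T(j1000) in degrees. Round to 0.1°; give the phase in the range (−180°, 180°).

Substitute s = j1000:
Numerator: 2 = 2 + j0
Denominator: (j1000) + 100 = 100 + j1000
|N| = √(2² + 0²) ≈ 2, ∠N ≈ 0.00°
|D| = √(100² + 1000²) ≈ 1005, ∠D ≈ 84.29°
∠T = 0.00° − 84.29° = -84.29°

-84.3°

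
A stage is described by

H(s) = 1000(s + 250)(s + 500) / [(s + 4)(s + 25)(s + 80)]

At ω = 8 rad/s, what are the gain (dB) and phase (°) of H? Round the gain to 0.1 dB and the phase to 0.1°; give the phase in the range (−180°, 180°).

76.4 dB, -84.1°

At s = jω = j8:
zero (s+250): 250 + j8 → |·| = √(250²+8²) = √62564 ≈ 250.13, ∠ = arctan(8/250) ≈ 1.83°
zero (s+500): 500 + j8 → |·| = √(500²+8²) = √250064 ≈ 500.06, ∠ = arctan(8/500) ≈ 0.92°
pole (s+4): 4 + j8 → |·| = √(4²+8²) = √80 ≈ 8.9443, ∠ = arctan(8/4) ≈ 63.43°
pole (s+25): 25 + j8 → |·| = √(25²+8²) = √689 ≈ 26.249, ∠ = arctan(8/25) ≈ 17.74°
pole (s+80): 80 + j8 → |·| = √(80²+8²) = √6464 ≈ 80.399, ∠ = arctan(8/80) ≈ 5.71°
|H| = 1000 · 1.2508e+05 / 18876 ≈ 6626.4
Gain = 20 log₁₀(6626.4) ≈ 76.43 dB
∠H = 2.75° − 86.88° = -84.13°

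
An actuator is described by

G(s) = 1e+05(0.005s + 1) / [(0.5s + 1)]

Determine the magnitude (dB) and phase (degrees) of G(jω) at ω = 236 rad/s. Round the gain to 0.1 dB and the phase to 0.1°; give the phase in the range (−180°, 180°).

At ω = 236 rad/s:
zero (1 + j236·0.005) = 1 + j1.18 → |·| ≈ 1.5467, ∠ ≈ 49.72°
pole (1 + j236·0.5) = 1 + j118 → |·| ≈ 118, ∠ ≈ 89.51°
|G| = 1e+05 · 1.5467 / (118) ≈ 1310.8
Gain = 20 log₁₀(1310.8) ≈ 62.35 dB
∠G = (49.72°) − (89.51°) = -39.79°

62.4 dB, -39.8°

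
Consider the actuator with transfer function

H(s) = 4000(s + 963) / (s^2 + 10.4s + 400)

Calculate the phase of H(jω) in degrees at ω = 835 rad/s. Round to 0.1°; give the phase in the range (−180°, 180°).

-138.4°

At s = jω = j835:
zero (s+963): 963 + j835 → |·| = √(963²+835²) = √1624594 ≈ 1274.6, ∠ = arctan(835/963) ≈ 40.93°
quadratic: (j835)² + 10.4·j835 + 400 = -696825 + j8684 → |·| ≈ 6.9688e+05, ∠ ≈ 179.29°
∠H = 40.93° − 179.29° = -138.36°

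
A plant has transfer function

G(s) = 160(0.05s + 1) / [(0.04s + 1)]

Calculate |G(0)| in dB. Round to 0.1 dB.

G(0) = 160 · 1 / 1 = 160
20 log₁₀(160) ≈ 44.08 dB

44.1 dB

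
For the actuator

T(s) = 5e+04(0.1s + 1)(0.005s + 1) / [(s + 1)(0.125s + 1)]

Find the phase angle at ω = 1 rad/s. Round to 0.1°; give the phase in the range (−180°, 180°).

At ω = 1 rad/s:
zero (1 + j1·0.1) = 1 + j0.1 → |·| ≈ 1.005, ∠ ≈ 5.71°
zero (1 + j1·0.005) = 1 + j0.005 → |·| ≈ 1, ∠ ≈ 0.29°
pole (1 + j1·1) = 1 + j1 → |·| ≈ 1.4142, ∠ ≈ 45.00°
pole (1 + j1·0.125) = 1 + j0.125 → |·| ≈ 1.0078, ∠ ≈ 7.13°
∠T = (5.71° + 0.29°) − (45.00° + 7.13°) = -46.13°

-46.1°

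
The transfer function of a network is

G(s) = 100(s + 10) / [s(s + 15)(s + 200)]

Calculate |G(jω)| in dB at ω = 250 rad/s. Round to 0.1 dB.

At s = jω = j250:
zero (s+10): 10 + j250 → |·| = √(10²+250²) = √62600 ≈ 250.2, ∠ = arctan(250/10) ≈ 87.71°
pole (s+15): 15 + j250 → |·| = √(15²+250²) = √62725 ≈ 250.45, ∠ = arctan(250/15) ≈ 86.57°
pole (s+200): 200 + j250 → |·| = √(200²+250²) = √102500 ≈ 320.16, ∠ = arctan(250/200) ≈ 51.34°
pole at origin: |s| = 250, ∠ = 90.00° (in denominator)
|G| = 100 · 250.2 / 2.0046e+07 ≈ 0.0012481
Gain = 20 log₁₀(0.0012481) ≈ -58.08 dB

-58.1 dB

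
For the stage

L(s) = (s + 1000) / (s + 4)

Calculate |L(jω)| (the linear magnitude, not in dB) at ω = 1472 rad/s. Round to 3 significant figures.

1.21

At s = jω = j1472:
zero (s+1000): 1000 + j1472 → |·| = √(1000²+1472²) = √3166784 ≈ 1779.5, ∠ = arctan(1472/1000) ≈ 55.81°
pole (s+4): 4 + j1472 → |·| = √(4²+1472²) = √2166800 ≈ 1472, ∠ = arctan(1472/4) ≈ 89.84°
|L| = 1 · 1779.5 / 1472 ≈ 1.2089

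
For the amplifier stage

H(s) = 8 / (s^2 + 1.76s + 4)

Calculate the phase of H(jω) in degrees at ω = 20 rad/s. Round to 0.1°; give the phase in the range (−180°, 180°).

At s = jω = j20:
quadratic: (j20)² + 1.76·j20 + 4 = -396 + j35.2 → |·| ≈ 397.56, ∠ ≈ 174.92°
∠H = 0.00° − 174.92° = -174.92°

-174.9°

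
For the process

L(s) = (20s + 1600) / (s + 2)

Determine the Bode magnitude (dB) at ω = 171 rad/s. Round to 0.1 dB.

26.9 dB

Substitute s = j171:
Numerator: 20(j171) + 1600 = 1600 + j3420
Denominator: (j171) + 2 = 2 + j171
|N| = √(1600² + 3420²) ≈ 3775.8, ∠N ≈ 64.93°
|D| = √(2² + 171²) ≈ 171.01, ∠D ≈ 89.33°
|L| = 3775.8 / 171.01 ≈ 22.079
Gain = 20 log₁₀(22.079) ≈ 26.88 dB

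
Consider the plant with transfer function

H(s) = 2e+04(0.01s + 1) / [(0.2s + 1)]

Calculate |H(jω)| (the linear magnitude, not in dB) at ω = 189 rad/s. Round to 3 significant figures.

1.13e+03

At ω = 189 rad/s:
zero (1 + j189·0.01) = 1 + j1.89 → |·| ≈ 2.1382, ∠ ≈ 62.12°
pole (1 + j189·0.2) = 1 + j37.8 → |·| ≈ 37.813, ∠ ≈ 88.48°
|H| = 2e+04 · 2.1382 / (37.813) ≈ 1130.9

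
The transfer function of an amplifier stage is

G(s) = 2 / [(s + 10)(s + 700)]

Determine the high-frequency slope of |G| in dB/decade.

Each pole contributes −20 dB/decade at high frequency; each zero contributes +20 dB/decade.
Net: 0 zero(s) − 2 pole(s) → -40 dB/decade.

-40 dB/decade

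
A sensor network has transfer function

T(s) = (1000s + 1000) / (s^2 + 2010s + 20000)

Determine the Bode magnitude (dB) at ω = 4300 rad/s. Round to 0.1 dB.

Substitute s = j4300:
Numerator: 1000(j4300) + 1000 = 1000 + j4300000
Denominator: (j4300)^2 + 2010(j4300) + 20000 = -18470000 + j8643000
|N| = √(1000² + 4300000²) ≈ 4.3e+06, ∠N ≈ 89.99°
|D| = √(18470000² + 8643000²) ≈ 2.0392e+07, ∠D ≈ 154.92°
|T| = 4.3e+06 / 2.0392e+07 ≈ 0.21087
Gain = 20 log₁₀(0.21087) ≈ -13.52 dB

-13.5 dB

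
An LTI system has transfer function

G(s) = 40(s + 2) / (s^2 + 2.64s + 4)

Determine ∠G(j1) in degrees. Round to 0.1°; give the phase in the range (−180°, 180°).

-14.8°

At s = jω = j1:
zero (s+2): 2 + j1 → |·| = √(2²+1²) = √5 ≈ 2.2361, ∠ = arctan(1/2) ≈ 26.57°
quadratic: (j1)² + 2.64·j1 + 4 = 3 + j2.64 → |·| ≈ 3.9962, ∠ ≈ 41.35°
∠G = 26.57° − 41.35° = -14.78°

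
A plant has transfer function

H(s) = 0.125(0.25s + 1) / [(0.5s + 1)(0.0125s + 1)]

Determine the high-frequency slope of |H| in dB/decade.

Each pole contributes −20 dB/decade at high frequency; each zero contributes +20 dB/decade.
Net: 1 zero(s) − 2 pole(s) → -20 dB/decade.

-20 dB/decade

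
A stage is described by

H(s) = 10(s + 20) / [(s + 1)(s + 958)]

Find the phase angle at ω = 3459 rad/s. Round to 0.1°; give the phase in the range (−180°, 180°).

-74.8°

At s = jω = j3459:
zero (s+20): 20 + j3459 → |·| = √(20²+3459²) = √11965081 ≈ 3459.1, ∠ = arctan(3459/20) ≈ 89.67°
pole (s+1): 1 + j3459 → |·| = √(1²+3459²) = √11964682 ≈ 3459, ∠ = arctan(3459/1) ≈ 89.98°
pole (s+958): 958 + j3459 → |·| = √(958²+3459²) = √12882445 ≈ 3589.2, ∠ = arctan(3459/958) ≈ 74.52°
∠H = 89.67° − 164.50° = -74.83°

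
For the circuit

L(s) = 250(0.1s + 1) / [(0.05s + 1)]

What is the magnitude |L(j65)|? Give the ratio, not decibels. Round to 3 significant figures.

At ω = 65 rad/s:
zero (1 + j65·0.1) = 1 + j6.5 → |·| ≈ 6.5765, ∠ ≈ 81.25°
pole (1 + j65·0.05) = 1 + j3.25 → |·| ≈ 3.4004, ∠ ≈ 72.90°
|L| = 250 · 6.5765 / (3.4004) ≈ 483.51

484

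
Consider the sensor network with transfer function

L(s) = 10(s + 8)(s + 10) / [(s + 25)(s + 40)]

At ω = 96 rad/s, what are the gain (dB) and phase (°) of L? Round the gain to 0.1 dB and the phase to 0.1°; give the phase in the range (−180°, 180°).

19.1 dB, 26.5°

At s = jω = j96:
zero (s+8): 8 + j96 → |·| = √(8²+96²) = √9280 ≈ 96.333, ∠ = arctan(96/8) ≈ 85.24°
zero (s+10): 10 + j96 → |·| = √(10²+96²) = √9316 ≈ 96.519, ∠ = arctan(96/10) ≈ 84.05°
pole (s+25): 25 + j96 → |·| = √(25²+96²) = √9841 ≈ 99.202, ∠ = arctan(96/25) ≈ 75.40°
pole (s+40): 40 + j96 → |·| = √(40²+96²) = √10816 ≈ 104, ∠ = arctan(96/40) ≈ 67.38°
|L| = 10 · 9298 / 10317 ≈ 9.0123
Gain = 20 log₁₀(9.0123) ≈ 19.10 dB
∠L = 169.29° − 142.78° = 26.51°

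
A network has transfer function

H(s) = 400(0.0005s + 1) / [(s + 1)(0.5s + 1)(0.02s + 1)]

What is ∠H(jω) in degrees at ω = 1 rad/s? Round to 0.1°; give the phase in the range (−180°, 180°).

-72.7°

At ω = 1 rad/s:
zero (1 + j1·0.0005) = 1 + j0.0005 → |·| ≈ 1, ∠ ≈ 0.03°
pole (1 + j1·1) = 1 + j1 → |·| ≈ 1.4142, ∠ ≈ 45.00°
pole (1 + j1·0.5) = 1 + j0.5 → |·| ≈ 1.118, ∠ ≈ 26.57°
pole (1 + j1·0.02) = 1 + j0.02 → |·| ≈ 1.0002, ∠ ≈ 1.15°
∠H = (0.03°) − (45.00° + 26.57° + 1.15°) = -72.69°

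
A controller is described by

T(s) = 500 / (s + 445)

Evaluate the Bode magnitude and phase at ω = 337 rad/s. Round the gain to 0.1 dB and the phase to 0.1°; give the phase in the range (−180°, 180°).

-1.0 dB, -37.1°

At s = jω = j337:
pole (s+445): 445 + j337 → |·| = √(445²+337²) = √311594 ≈ 558.21, ∠ = arctan(337/445) ≈ 37.14°
|T| = 500 / 558.21 ≈ 0.89572
Gain = 20 log₁₀(0.89572) ≈ -0.96 dB
∠T = 0.00° − 37.14° = -37.14°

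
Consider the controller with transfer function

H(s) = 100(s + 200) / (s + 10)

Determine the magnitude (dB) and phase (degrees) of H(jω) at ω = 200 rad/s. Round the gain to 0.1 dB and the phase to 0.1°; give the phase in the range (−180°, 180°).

43.0 dB, -42.1°

At s = jω = j200:
zero (s+200): 200 + j200 → |·| = √(200²+200²) = √80000 ≈ 282.84, ∠ = arctan(200/200) ≈ 45.00°
pole (s+10): 10 + j200 → |·| = √(10²+200²) = √40100 ≈ 200.25, ∠ = arctan(200/10) ≈ 87.14°
|H| = 100 · 282.84 / 200.25 ≈ 141.24
Gain = 20 log₁₀(141.24) ≈ 43.00 dB
∠H = 45.00° − 87.14° = -42.14°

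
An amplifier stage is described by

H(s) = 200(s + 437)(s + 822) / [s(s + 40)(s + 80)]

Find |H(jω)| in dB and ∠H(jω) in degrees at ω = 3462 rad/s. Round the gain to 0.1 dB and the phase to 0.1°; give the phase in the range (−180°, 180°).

-24.5 dB, -108.6°

At s = jω = j3462:
zero (s+437): 437 + j3462 → |·| = √(437²+3462²) = √12176413 ≈ 3489.5, ∠ = arctan(3462/437) ≈ 82.81°
zero (s+822): 822 + j3462 → |·| = √(822²+3462²) = √12661128 ≈ 3558.2, ∠ = arctan(3462/822) ≈ 76.64°
pole (s+40): 40 + j3462 → |·| = √(40²+3462²) = √11987044 ≈ 3462.2, ∠ = arctan(3462/40) ≈ 89.34°
pole (s+80): 80 + j3462 → |·| = √(80²+3462²) = √11991844 ≈ 3462.9, ∠ = arctan(3462/80) ≈ 88.68°
pole at origin: |s| = 3462, ∠ = 90.00° (in denominator)
|H| = 200 · 1.2416e+07 / 4.1507e+10 ≈ 0.059826
Gain = 20 log₁₀(0.059826) ≈ -24.46 dB
∠H = 159.45° − 268.02° = -108.57°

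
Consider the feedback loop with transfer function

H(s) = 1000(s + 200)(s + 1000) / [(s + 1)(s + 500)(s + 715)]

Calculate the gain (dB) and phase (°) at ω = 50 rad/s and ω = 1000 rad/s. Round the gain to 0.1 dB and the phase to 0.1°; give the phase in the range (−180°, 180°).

ω = 50: 21.2 dB, -81.7°; ω = 1000: 0.4 dB, -84.1°

At s = jω = j50:
zero (s+200): 200 + j50 → |·| = √(200²+50²) = √42500 ≈ 206.16, ∠ = arctan(50/200) ≈ 14.04°
zero (s+1000): 1000 + j50 → |·| = √(1000²+50²) = √1002500 ≈ 1001.2, ∠ = arctan(50/1000) ≈ 2.86°
pole (s+1): 1 + j50 → |·| = √(1²+50²) = √2501 ≈ 50.01, ∠ = arctan(50/1) ≈ 88.85°
pole (s+500): 500 + j50 → |·| = √(500²+50²) = √252500 ≈ 502.49, ∠ = arctan(50/500) ≈ 5.71°
pole (s+715): 715 + j50 → |·| = √(715²+50²) = √513725 ≈ 716.75, ∠ = arctan(50/715) ≈ 4.00°
|H| = 1000 · 2.0641e+05 / 1.8012e+07 ≈ 11.46
Gain = 20 log₁₀(11.46) ≈ 21.18 dB
∠H = 16.90° − 98.56° = -81.66°

At s = jω = j1000:
zero (s+200): 200 + j1000 → |·| = √(200²+1000²) = √1040000 ≈ 1019.8, ∠ = arctan(1000/200) ≈ 78.69°
zero (s+1000): 1000 + j1000 → |·| = √(1000²+1000²) = √2000000 ≈ 1414.2, ∠ = arctan(1000/1000) ≈ 45.00°
pole (s+1): 1 + j1000 → |·| = √(1²+1000²) = √1000001 ≈ 1000, ∠ = arctan(1000/1) ≈ 89.94°
pole (s+500): 500 + j1000 → |·| = √(500²+1000²) = √1250000 ≈ 1118, ∠ = arctan(1000/500) ≈ 63.43°
pole (s+715): 715 + j1000 → |·| = √(715²+1000²) = √1511225 ≈ 1229.3, ∠ = arctan(1000/715) ≈ 54.44°
|H| = 1000 · 1.4422e+06 / 1.3744e+09 ≈ 1.0493
Gain = 20 log₁₀(1.0493) ≈ 0.42 dB
∠H = 123.69° − 207.81° = -84.12°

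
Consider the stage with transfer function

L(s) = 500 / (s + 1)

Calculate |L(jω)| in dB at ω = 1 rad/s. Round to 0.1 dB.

51.0 dB

Substitute s = j1:
Numerator: 500 = 500 + j0
Denominator: (j1) + 1 = 1 + j1
|N| = √(500² + 0²) ≈ 500, ∠N ≈ 0.00°
|D| = √(1² + 1²) ≈ 1.4142, ∠D ≈ 45.00°
|L| = 500 / 1.4142 ≈ 353.56
Gain = 20 log₁₀(353.56) ≈ 50.97 dB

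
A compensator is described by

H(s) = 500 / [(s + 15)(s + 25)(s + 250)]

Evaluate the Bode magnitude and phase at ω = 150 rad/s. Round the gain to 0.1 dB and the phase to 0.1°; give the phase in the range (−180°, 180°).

-82.5 dB, 164.2°

At s = jω = j150:
pole (s+15): 15 + j150 → |·| = √(15²+150²) = √22725 ≈ 150.75, ∠ = arctan(150/15) ≈ 84.29°
pole (s+25): 25 + j150 → |·| = √(25²+150²) = √23125 ≈ 152.07, ∠ = arctan(150/25) ≈ 80.54°
pole (s+250): 250 + j150 → |·| = √(250²+150²) = √85000 ≈ 291.55, ∠ = arctan(150/250) ≈ 30.96°
|H| = 500 / 6.6837e+06 ≈ 7.4809e-05
Gain = 20 log₁₀(7.4809e-05) ≈ -82.52 dB
∠H = 0.00° − 195.79° = -195.79° ≡ 164.21° (principal value)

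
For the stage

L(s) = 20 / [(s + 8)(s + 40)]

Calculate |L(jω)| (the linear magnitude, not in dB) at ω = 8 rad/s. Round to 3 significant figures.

0.0433

At s = jω = j8:
pole (s+8): 8 + j8 → |·| = √(8²+8²) = √128 ≈ 11.314, ∠ = arctan(8/8) ≈ 45.00°
pole (s+40): 40 + j8 → |·| = √(40²+8²) = √1664 ≈ 40.792, ∠ = arctan(8/40) ≈ 11.31°
|L| = 20 / 461.52 ≈ 0.043335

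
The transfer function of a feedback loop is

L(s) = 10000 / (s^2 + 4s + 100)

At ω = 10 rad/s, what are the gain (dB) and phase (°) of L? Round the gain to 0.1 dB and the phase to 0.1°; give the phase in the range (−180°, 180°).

48.0 dB, -90.0°

At s = jω = j10:
quadratic: (j10)² + 4·j10 + 100 = 0 + j40 → |·| ≈ 40, ∠ ≈ 90.00°
|L| = 10000 / 40 ≈ 250
Gain = 20 log₁₀(250) ≈ 47.96 dB
∠L = 0.00° − 90.00° = -90.00°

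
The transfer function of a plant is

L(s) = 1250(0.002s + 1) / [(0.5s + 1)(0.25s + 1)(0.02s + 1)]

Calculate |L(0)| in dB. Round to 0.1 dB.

61.9 dB

L(0) = 1250 · 1 / 1 = 1250
20 log₁₀(1250) ≈ 61.94 dB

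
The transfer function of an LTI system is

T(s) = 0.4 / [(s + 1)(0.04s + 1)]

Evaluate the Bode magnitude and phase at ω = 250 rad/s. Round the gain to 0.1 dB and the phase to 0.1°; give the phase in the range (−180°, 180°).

-76.0 dB, -174.1°

At ω = 250 rad/s:
pole (1 + j250·1) = 1 + j250 → |·| ≈ 250, ∠ ≈ 89.77°
pole (1 + j250·0.04) = 1 + j10 → |·| ≈ 10.05, ∠ ≈ 84.29°
|T| = 0.4 · 1 / (250 · 10.05) ≈ 0.0001592
Gain = 20 log₁₀(0.0001592) ≈ -75.96 dB
∠T = (0°) − (89.77° + 84.29°) = -174.06°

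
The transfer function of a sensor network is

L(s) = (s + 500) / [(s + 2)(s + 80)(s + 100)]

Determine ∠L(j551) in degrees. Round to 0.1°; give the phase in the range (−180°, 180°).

156.5°

At s = jω = j551:
zero (s+500): 500 + j551 → |·| = √(500²+551²) = √553601 ≈ 744.04, ∠ = arctan(551/500) ≈ 47.78°
pole (s+2): 2 + j551 → |·| = √(2²+551²) = √303605 ≈ 551, ∠ = arctan(551/2) ≈ 89.79°
pole (s+80): 80 + j551 → |·| = √(80²+551²) = √310001 ≈ 556.78, ∠ = arctan(551/80) ≈ 81.74°
pole (s+100): 100 + j551 → |·| = √(100²+551²) = √313601 ≈ 560, ∠ = arctan(551/100) ≈ 79.71°
∠L = 47.78° − 251.24° = -203.46° ≡ 156.54° (principal value)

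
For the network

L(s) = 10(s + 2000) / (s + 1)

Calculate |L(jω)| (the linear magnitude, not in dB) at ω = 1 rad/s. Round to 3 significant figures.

At s = jω = j1:
zero (s+2000): 2000 + j1 → |·| = √(2000²+1²) = √4000001 ≈ 2000, ∠ = arctan(1/2000) ≈ 0.03°
pole (s+1): 1 + j1 → |·| = √(1²+1²) = √2 ≈ 1.4142, ∠ = arctan(1/1) ≈ 45.00°
|L| = 10 · 2000 / 1.4142 ≈ 14142

1.41e+04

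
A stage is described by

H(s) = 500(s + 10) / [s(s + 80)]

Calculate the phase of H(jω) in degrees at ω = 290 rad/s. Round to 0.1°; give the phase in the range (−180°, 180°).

At s = jω = j290:
zero (s+10): 10 + j290 → |·| = √(10²+290²) = √84200 ≈ 290.17, ∠ = arctan(290/10) ≈ 88.03°
pole (s+80): 80 + j290 → |·| = √(80²+290²) = √90500 ≈ 300.83, ∠ = arctan(290/80) ≈ 74.58°
pole at origin: |s| = 290, ∠ = 90.00° (in denominator)
∠H = 88.03° − 164.58° = -76.55°

-76.6°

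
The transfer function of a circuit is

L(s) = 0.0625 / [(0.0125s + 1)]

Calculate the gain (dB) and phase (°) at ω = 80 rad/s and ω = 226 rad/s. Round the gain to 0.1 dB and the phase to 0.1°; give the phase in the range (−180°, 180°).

At ω = 80 rad/s:
pole (1 + j80·0.0125) = 1 + j1 → |·| ≈ 1.4142, ∠ ≈ 45.00°
|L| = 0.0625 · 1 / (1.4142) ≈ 0.044195
Gain = 20 log₁₀(0.044195) ≈ -27.09 dB
∠L = (0°) − (45.00°) = -45.00°

At ω = 226 rad/s:
pole (1 + j226·0.0125) = 1 + j2.825 → |·| ≈ 2.9968, ∠ ≈ 70.51°
|L| = 0.0625 · 1 / (2.9968) ≈ 0.020856
Gain = 20 log₁₀(0.020856) ≈ -33.62 dB
∠L = (0°) − (70.51°) = -70.51°

ω = 80: -27.1 dB, -45.0°; ω = 226: -33.6 dB, -70.5°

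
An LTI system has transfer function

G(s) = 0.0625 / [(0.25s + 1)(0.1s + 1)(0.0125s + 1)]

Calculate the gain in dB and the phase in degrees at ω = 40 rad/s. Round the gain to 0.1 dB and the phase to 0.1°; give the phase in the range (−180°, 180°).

-57.4 dB, 173.2°

At ω = 40 rad/s:
pole (1 + j40·0.25) = 1 + j10 → |·| ≈ 10.05, ∠ ≈ 84.29°
pole (1 + j40·0.1) = 1 + j4 → |·| ≈ 4.1231, ∠ ≈ 75.96°
pole (1 + j40·0.0125) = 1 + j0.5 → |·| ≈ 1.118, ∠ ≈ 26.57°
|G| = 0.0625 · 1 / (10.05 · 4.1231 · 1.118) ≈ 0.0013491
Gain = 20 log₁₀(0.0013491) ≈ -57.40 dB
∠G = (0°) − (84.29° + 75.96° + 26.57°) = -186.82° ≡ 173.18° (principal value)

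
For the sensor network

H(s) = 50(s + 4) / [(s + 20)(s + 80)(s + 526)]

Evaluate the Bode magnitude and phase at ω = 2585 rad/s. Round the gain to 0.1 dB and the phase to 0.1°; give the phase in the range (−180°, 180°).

-102.7 dB, -166.4°

At s = jω = j2585:
zero (s+4): 4 + j2585 → |·| = √(4²+2585²) = √6682241 ≈ 2585, ∠ = arctan(2585/4) ≈ 89.91°
pole (s+20): 20 + j2585 → |·| = √(20²+2585²) = √6682625 ≈ 2585.1, ∠ = arctan(2585/20) ≈ 89.56°
pole (s+80): 80 + j2585 → |·| = √(80²+2585²) = √6688625 ≈ 2586.2, ∠ = arctan(2585/80) ≈ 88.23°
pole (s+526): 526 + j2585 → |·| = √(526²+2585²) = √6958901 ≈ 2638, ∠ = arctan(2585/526) ≈ 78.50°
|H| = 50 · 2585 / 1.7637e+10 ≈ 7.3283e-06
Gain = 20 log₁₀(7.3283e-06) ≈ -102.70 dB
∠H = 89.91° − 256.29° = -166.38°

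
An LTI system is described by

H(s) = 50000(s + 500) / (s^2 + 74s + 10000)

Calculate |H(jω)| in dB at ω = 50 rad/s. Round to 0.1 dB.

69.6 dB

At s = jω = j50:
zero (s+500): 500 + j50 → |·| = √(500²+50²) = √252500 ≈ 502.49, ∠ = arctan(50/500) ≈ 5.71°
quadratic: (j50)² + 74·j50 + 10000 = 7500 + j3700 → |·| ≈ 8363, ∠ ≈ 26.26°
|H| = 50000 · 502.49 / 8363 ≈ 3004.2
Gain = 20 log₁₀(3004.2) ≈ 69.55 dB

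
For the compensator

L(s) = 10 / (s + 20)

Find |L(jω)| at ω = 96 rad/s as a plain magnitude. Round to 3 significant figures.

At s = jω = j96:
pole (s+20): 20 + j96 → |·| = √(20²+96²) = √9616 ≈ 98.061, ∠ = arctan(96/20) ≈ 78.23°
|L| = 10 / 98.061 ≈ 0.10198

0.102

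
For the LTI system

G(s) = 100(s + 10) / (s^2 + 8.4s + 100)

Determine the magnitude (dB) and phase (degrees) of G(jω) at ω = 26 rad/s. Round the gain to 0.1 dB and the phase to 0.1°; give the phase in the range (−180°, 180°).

At s = jω = j26:
zero (s+10): 10 + j26 → |·| = √(10²+26²) = √776 ≈ 27.857, ∠ = arctan(26/10) ≈ 68.96°
quadratic: (j26)² + 8.4·j26 + 100 = -576 + j218.4 → |·| ≈ 616.02, ∠ ≈ 159.23°
|G| = 100 · 27.857 / 616.02 ≈ 4.5221
Gain = 20 log₁₀(4.5221) ≈ 13.11 dB
∠G = 68.96° − 159.23° = -90.27°

13.1 dB, -90.3°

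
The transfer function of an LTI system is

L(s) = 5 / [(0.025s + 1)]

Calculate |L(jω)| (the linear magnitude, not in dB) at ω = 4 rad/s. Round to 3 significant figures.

4.98

At ω = 4 rad/s:
pole (1 + j4·0.025) = 1 + j0.1 → |·| ≈ 1.005, ∠ ≈ 5.71°
|L| = 5 · 1 / (1.005) ≈ 4.9751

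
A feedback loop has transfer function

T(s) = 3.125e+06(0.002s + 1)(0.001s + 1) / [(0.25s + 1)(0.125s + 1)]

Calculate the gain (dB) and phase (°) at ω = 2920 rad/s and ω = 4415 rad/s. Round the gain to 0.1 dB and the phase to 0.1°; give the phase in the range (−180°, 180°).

ω = 2920: 46.6 dB, -28.4°; ω = 4415: 46.3 dB, -19.1°

At ω = 2920 rad/s:
zero (1 + j2920·0.002) = 1 + j5.84 → |·| ≈ 5.925, ∠ ≈ 80.28°
zero (1 + j2920·0.001) = 1 + j2.92 → |·| ≈ 3.0865, ∠ ≈ 71.10°
pole (1 + j2920·0.25) = 1 + j730 → |·| ≈ 730, ∠ ≈ 89.92°
pole (1 + j2920·0.125) = 1 + j365 → |·| ≈ 365, ∠ ≈ 89.84°
|T| = 3.125e+06 · 5.925 · 3.0865 / (730 · 365) ≈ 214.48
Gain = 20 log₁₀(214.48) ≈ 46.63 dB
∠T = (80.28° + 71.10°) − (89.92° + 89.84°) = -28.38°

At ω = 4415 rad/s:
zero (1 + j4415·0.002) = 1 + j8.83 → |·| ≈ 8.8864, ∠ ≈ 83.54°
zero (1 + j4415·0.001) = 1 + j4.415 → |·| ≈ 4.5268, ∠ ≈ 77.24°
pole (1 + j4415·0.25) = 1 + j1103.75 → |·| ≈ 1103.8, ∠ ≈ 89.95°
pole (1 + j4415·0.125) = 1 + j551.875 → |·| ≈ 551.88, ∠ ≈ 89.90°
|T| = 3.125e+06 · 8.8864 · 4.5268 / (1103.8 · 551.88) ≈ 206.36
Gain = 20 log₁₀(206.36) ≈ 46.29 dB
∠T = (83.54° + 77.24°) − (89.95° + 89.90°) = -19.07°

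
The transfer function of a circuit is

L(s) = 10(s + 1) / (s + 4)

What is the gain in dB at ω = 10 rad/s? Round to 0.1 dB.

19.4 dB

At s = jω = j10:
zero (s+1): 1 + j10 → |·| = √(1²+10²) = √101 ≈ 10.05, ∠ = arctan(10/1) ≈ 84.29°
pole (s+4): 4 + j10 → |·| = √(4²+10²) = √116 ≈ 10.77, ∠ = arctan(10/4) ≈ 68.20°
|L| = 10 · 10.05 / 10.77 ≈ 9.3315
Gain = 20 log₁₀(9.3315) ≈ 19.40 dB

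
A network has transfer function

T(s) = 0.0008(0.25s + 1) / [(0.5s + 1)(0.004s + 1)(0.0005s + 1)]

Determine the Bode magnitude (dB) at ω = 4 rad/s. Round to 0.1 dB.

At ω = 4 rad/s:
zero (1 + j4·0.25) = 1 + j1 → |·| ≈ 1.4142, ∠ ≈ 45.00°
pole (1 + j4·0.5) = 1 + j2 → |·| ≈ 2.2361, ∠ ≈ 63.43°
pole (1 + j4·0.004) = 1 + j0.016 → |·| ≈ 1.0001, ∠ ≈ 0.92°
pole (1 + j4·0.0005) = 1 + j0.002 → |·| ≈ 1, ∠ ≈ 0.11°
|T| = 0.0008 · 1.4142 / (2.2361 · 1.0001 · 1) ≈ 0.0005059
Gain = 20 log₁₀(0.0005059) ≈ -65.92 dB

-65.9 dB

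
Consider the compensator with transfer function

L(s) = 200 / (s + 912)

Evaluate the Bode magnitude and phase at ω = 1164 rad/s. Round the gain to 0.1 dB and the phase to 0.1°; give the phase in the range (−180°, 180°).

At s = jω = j1164:
pole (s+912): 912 + j1164 → |·| = √(912²+1164²) = √2186640 ≈ 1478.7, ∠ = arctan(1164/912) ≈ 51.92°
|L| = 200 / 1478.7 ≈ 0.13525
Gain = 20 log₁₀(0.13525) ≈ -17.38 dB
∠L = 0.00° − 51.92° = -51.92°

-17.4 dB, -51.9°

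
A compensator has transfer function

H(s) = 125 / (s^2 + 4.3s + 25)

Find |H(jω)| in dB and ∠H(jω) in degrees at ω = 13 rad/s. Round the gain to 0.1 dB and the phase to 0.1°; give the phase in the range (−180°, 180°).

-1.8 dB, -158.8°

At s = jω = j13:
quadratic: (j13)² + 4.3·j13 + 25 = -144 + j55.9 → |·| ≈ 154.47, ∠ ≈ 158.78°
|H| = 125 / 154.47 ≈ 0.80922
Gain = 20 log₁₀(0.80922) ≈ -1.84 dB
∠H = 0.00° − 158.78° = -158.78°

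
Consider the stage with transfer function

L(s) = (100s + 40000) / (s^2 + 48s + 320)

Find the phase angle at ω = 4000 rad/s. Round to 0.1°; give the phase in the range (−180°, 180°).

-95.0°

Substitute s = j4000:
Numerator: 100(j4000) + 40000 = 40000 + j400000
Denominator: (j4000)^2 + 48(j4000) + 320 = -15999680 + j192000
|N| = √(40000² + 400000²) ≈ 4.02e+05, ∠N ≈ 84.29°
|D| = √(15999680² + 192000²) ≈ 1.6001e+07, ∠D ≈ 179.31°
∠L = 84.29° − 179.31° = -95.02°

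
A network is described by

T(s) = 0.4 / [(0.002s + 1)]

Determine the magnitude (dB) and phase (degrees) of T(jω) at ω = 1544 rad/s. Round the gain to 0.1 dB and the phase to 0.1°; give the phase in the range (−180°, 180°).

-18.2 dB, -72.1°

At ω = 1544 rad/s:
pole (1 + j1544·0.002) = 1 + j3.088 → |·| ≈ 3.2459, ∠ ≈ 72.06°
|T| = 0.4 · 1 / (3.2459) ≈ 0.12323
Gain = 20 log₁₀(0.12323) ≈ -18.19 dB
∠T = (0°) − (72.06°) = -72.06°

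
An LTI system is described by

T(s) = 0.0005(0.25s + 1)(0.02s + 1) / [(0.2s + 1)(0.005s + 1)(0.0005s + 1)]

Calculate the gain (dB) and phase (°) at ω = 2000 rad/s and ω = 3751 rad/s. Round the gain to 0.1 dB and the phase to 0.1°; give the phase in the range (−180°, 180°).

ω = 2000: -55.1 dB, -40.7°; ω = 3751: -58.6 dB, -59.6°

At ω = 2000 rad/s:
zero (1 + j2000·0.25) = 1 + j500 → |·| ≈ 500, ∠ ≈ 89.89°
zero (1 + j2000·0.02) = 1 + j40 → |·| ≈ 40.012, ∠ ≈ 88.57°
pole (1 + j2000·0.2) = 1 + j400 → |·| ≈ 400, ∠ ≈ 89.86°
pole (1 + j2000·0.005) = 1 + j10 → |·| ≈ 10.05, ∠ ≈ 84.29°
pole (1 + j2000·0.0005) = 1 + j1 → |·| ≈ 1.4142, ∠ ≈ 45.00°
|T| = 0.0005 · 500 · 40.012 / (400 · 10.05 · 1.4142) ≈ 0.0017595
Gain = 20 log₁₀(0.0017595) ≈ -55.09 dB
∠T = (89.89° + 88.57°) − (89.86° + 84.29° + 45.00°) = -40.69°

At ω = 3751 rad/s:
zero (1 + j3751·0.25) = 1 + j937.75 → |·| ≈ 937.75, ∠ ≈ 89.94°
zero (1 + j3751·0.02) = 1 + j75.02 → |·| ≈ 75.027, ∠ ≈ 89.24°
pole (1 + j3751·0.2) = 1 + j750.2 → |·| ≈ 750.2, ∠ ≈ 89.92°
pole (1 + j3751·0.005) = 1 + j18.755 → |·| ≈ 18.782, ∠ ≈ 86.95°
pole (1 + j3751·0.0005) = 1 + j1.8755 → |·| ≈ 2.1254, ∠ ≈ 61.93°
|T| = 0.0005 · 937.75 · 75.027 / (750.2 · 18.782 · 2.1254) ≈ 0.0011747
Gain = 20 log₁₀(0.0011747) ≈ -58.60 dB
∠T = (89.94° + 89.24°) − (89.92° + 86.95° + 61.93°) = -59.62°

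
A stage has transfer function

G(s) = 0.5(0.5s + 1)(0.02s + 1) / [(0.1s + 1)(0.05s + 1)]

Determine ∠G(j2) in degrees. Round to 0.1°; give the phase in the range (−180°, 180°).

At ω = 2 rad/s:
zero (1 + j2·0.5) = 1 + j1 → |·| ≈ 1.4142, ∠ ≈ 45.00°
zero (1 + j2·0.02) = 1 + j0.04 → |·| ≈ 1.0008, ∠ ≈ 2.29°
pole (1 + j2·0.1) = 1 + j0.2 → |·| ≈ 1.0198, ∠ ≈ 11.31°
pole (1 + j2·0.05) = 1 + j0.1 → |·| ≈ 1.005, ∠ ≈ 5.71°
∠G = (45.00° + 2.29°) − (11.31° + 5.71°) = 30.27°

30.3°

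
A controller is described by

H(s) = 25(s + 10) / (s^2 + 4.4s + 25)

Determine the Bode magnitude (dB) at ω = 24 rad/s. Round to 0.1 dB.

1.3 dB

At s = jω = j24:
zero (s+10): 10 + j24 → |·| = √(10²+24²) = √676 ≈ 26, ∠ = arctan(24/10) ≈ 67.38°
quadratic: (j24)² + 4.4·j24 + 25 = -551 + j105.6 → |·| ≈ 561.03, ∠ ≈ 169.15°
|H| = 25 · 26 / 561.03 ≈ 1.1586
Gain = 20 log₁₀(1.1586) ≈ 1.28 dB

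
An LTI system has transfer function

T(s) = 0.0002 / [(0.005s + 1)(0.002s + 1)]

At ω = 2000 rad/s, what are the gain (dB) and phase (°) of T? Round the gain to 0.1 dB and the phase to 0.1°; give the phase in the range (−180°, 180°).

At ω = 2000 rad/s:
pole (1 + j2000·0.005) = 1 + j10 → |·| ≈ 10.05, ∠ ≈ 84.29°
pole (1 + j2000·0.002) = 1 + j4 → |·| ≈ 4.1231, ∠ ≈ 75.96°
|T| = 0.0002 · 1 / (10.05 · 4.1231) ≈ 4.8266e-06
Gain = 20 log₁₀(4.8266e-06) ≈ -106.33 dB
∠T = (0°) − (84.29° + 75.96°) = -160.25°

-106.3 dB, -160.3°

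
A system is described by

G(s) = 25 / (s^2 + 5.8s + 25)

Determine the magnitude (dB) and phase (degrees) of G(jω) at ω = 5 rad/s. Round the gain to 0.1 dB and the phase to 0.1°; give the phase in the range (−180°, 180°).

At s = jω = j5:
quadratic: (j5)² + 5.8·j5 + 25 = 0 + j29 → |·| ≈ 29, ∠ ≈ 90.00°
|G| = 25 / 29 ≈ 0.86207
Gain = 20 log₁₀(0.86207) ≈ -1.29 dB
∠G = 0.00° − 90.00° = -90.00°

-1.3 dB, -90.0°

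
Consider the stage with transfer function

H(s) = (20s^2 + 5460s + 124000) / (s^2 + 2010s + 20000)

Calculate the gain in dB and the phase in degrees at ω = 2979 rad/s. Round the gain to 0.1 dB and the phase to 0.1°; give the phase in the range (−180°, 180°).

Substitute s = j2979:
Numerator: 20(j2979)^2 + 5460(j2979) + 124000 = -177364820 + j16265340
Denominator: (j2979)^2 + 2010(j2979) + 20000 = -8854441 + j5987790
|N| = √(177364820² + 16265340²) ≈ 1.7811e+08, ∠N ≈ 174.76°
|D| = √(8854441² + 5987790²) ≈ 1.0689e+07, ∠D ≈ 145.93°
|H| = 1.7811e+08 / 1.0689e+07 ≈ 16.663
Gain = 20 log₁₀(16.663) ≈ 24.44 dB
∠H = 174.76° − 145.93° = 28.83°

24.4 dB, 28.8°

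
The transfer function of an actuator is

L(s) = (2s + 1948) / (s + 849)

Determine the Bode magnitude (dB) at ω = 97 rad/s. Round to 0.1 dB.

7.2 dB

Substitute s = j97:
Numerator: 2(j97) + 1948 = 1948 + j194
Denominator: (j97) + 849 = 849 + j97
|N| = √(1948² + 194²) ≈ 1957.6, ∠N ≈ 5.69°
|D| = √(849² + 97²) ≈ 854.52, ∠D ≈ 6.52°
|L| = 1957.6 / 854.52 ≈ 2.2909
Gain = 20 log₁₀(2.2909) ≈ 7.20 dB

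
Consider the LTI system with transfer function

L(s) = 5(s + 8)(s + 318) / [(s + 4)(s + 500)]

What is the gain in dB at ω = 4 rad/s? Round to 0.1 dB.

14.0 dB

At s = jω = j4:
zero (s+8): 8 + j4 → |·| = √(8²+4²) = √80 ≈ 8.9443, ∠ = arctan(4/8) ≈ 26.57°
zero (s+318): 318 + j4 → |·| = √(318²+4²) = √101140 ≈ 318.03, ∠ = arctan(4/318) ≈ 0.72°
pole (s+4): 4 + j4 → |·| = √(4²+4²) = √32 ≈ 5.6569, ∠ = arctan(4/4) ≈ 45.00°
pole (s+500): 500 + j4 → |·| = √(500²+4²) = √250016 ≈ 500.02, ∠ = arctan(4/500) ≈ 0.46°
|L| = 5 · 2844.6 / 2828.6 ≈ 5.0283
Gain = 20 log₁₀(5.0283) ≈ 14.03 dB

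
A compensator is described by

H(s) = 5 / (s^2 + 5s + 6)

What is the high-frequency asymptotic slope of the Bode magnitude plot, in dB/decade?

-40 dB/decade

Each pole contributes −20 dB/decade at high frequency; each zero contributes +20 dB/decade.
Net: 0 zero(s) − 2 pole(s) → -40 dB/decade.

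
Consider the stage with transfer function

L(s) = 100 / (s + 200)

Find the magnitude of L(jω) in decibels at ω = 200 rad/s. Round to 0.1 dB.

-9.0 dB

At s = jω = j200:
pole (s+200): 200 + j200 → |·| = √(200²+200²) = √80000 ≈ 282.84, ∠ = arctan(200/200) ≈ 45.00°
|L| = 100 / 282.84 ≈ 0.35356
Gain = 20 log₁₀(0.35356) ≈ -9.03 dB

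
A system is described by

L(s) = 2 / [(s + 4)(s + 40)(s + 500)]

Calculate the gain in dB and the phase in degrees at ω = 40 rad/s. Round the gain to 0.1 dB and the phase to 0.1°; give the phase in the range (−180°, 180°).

At s = jω = j40:
pole (s+4): 4 + j40 → |·| = √(4²+40²) = √1616 ≈ 40.2, ∠ = arctan(40/4) ≈ 84.29°
pole (s+40): 40 + j40 → |·| = √(40²+40²) = √3200 ≈ 56.569, ∠ = arctan(40/40) ≈ 45.00°
pole (s+500): 500 + j40 → |·| = √(500²+40²) = √251600 ≈ 501.6, ∠ = arctan(40/500) ≈ 4.57°
|L| = 2 / 1.1407e+06 ≈ 1.7533e-06
Gain = 20 log₁₀(1.7533e-06) ≈ -115.12 dB
∠L = 0.00° − 133.86° = -133.86°

-115.1 dB, -133.9°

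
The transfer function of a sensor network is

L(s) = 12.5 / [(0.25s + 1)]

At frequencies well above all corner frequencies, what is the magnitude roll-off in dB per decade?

Each pole contributes −20 dB/decade at high frequency; each zero contributes +20 dB/decade.
Net: 0 zero(s) − 1 pole(s) → -20 dB/decade.

-20 dB/decade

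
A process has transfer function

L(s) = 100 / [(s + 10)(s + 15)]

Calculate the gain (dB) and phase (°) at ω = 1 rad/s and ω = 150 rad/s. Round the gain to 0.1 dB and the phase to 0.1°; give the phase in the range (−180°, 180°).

At s = jω = j1:
pole (s+10): 10 + j1 → |·| = √(10²+1²) = √101 ≈ 10.05, ∠ = arctan(1/10) ≈ 5.71°
pole (s+15): 15 + j1 → |·| = √(15²+1²) = √226 ≈ 15.033, ∠ = arctan(1/15) ≈ 3.81°
|L| = 100 / 151.08 ≈ 0.6619
Gain = 20 log₁₀(0.6619) ≈ -3.58 dB
∠L = 0.00° − 9.52° = -9.52°

At s = jω = j150:
pole (s+10): 10 + j150 → |·| = √(10²+150²) = √22600 ≈ 150.33, ∠ = arctan(150/10) ≈ 86.19°
pole (s+15): 15 + j150 → |·| = √(15²+150²) = √22725 ≈ 150.75, ∠ = arctan(150/15) ≈ 84.29°
|L| = 100 / 22662 ≈ 0.0044127
Gain = 20 log₁₀(0.0044127) ≈ -47.11 dB
∠L = 0.00° − 170.48° = -170.48°

ω = 1: -3.6 dB, -9.5°; ω = 150: -47.1 dB, -170.5°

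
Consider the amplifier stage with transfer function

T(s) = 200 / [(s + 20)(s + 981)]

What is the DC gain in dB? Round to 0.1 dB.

T(0) = 200 / (20·981) ≈ 0.010194
20 log₁₀(0.010194) ≈ -39.83 dB

-39.8 dB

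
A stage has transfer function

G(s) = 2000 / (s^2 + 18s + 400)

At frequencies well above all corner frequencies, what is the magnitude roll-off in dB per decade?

-40 dB/decade

Each pole contributes −20 dB/decade at high frequency; each zero contributes +20 dB/decade.
Net: 0 zero(s) − 2 pole(s) → -40 dB/decade.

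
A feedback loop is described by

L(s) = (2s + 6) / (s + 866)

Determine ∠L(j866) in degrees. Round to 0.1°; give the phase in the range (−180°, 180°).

Substitute s = j866:
Numerator: 2(j866) + 6 = 6 + j1732
Denominator: (j866) + 866 = 866 + j866
|N| = √(6² + 1732²) ≈ 1732, ∠N ≈ 89.80°
|D| = √(866² + 866²) ≈ 1224.7, ∠D ≈ 45.00°
∠L = 89.80° − 45.00° = 44.80°

44.8°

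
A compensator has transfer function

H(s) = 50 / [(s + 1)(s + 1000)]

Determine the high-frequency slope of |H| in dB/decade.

-40 dB/decade

Each pole contributes −20 dB/decade at high frequency; each zero contributes +20 dB/decade.
Net: 0 zero(s) − 2 pole(s) → -40 dB/decade.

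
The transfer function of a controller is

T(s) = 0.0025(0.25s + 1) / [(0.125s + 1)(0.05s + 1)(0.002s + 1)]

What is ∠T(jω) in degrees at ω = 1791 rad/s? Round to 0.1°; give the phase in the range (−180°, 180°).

-163.6°

At ω = 1791 rad/s:
zero (1 + j1791·0.25) = 1 + j447.75 → |·| ≈ 447.75, ∠ ≈ 89.87°
pole (1 + j1791·0.125) = 1 + j223.875 → |·| ≈ 223.88, ∠ ≈ 89.74°
pole (1 + j1791·0.05) = 1 + j89.55 → |·| ≈ 89.556, ∠ ≈ 89.36°
pole (1 + j1791·0.002) = 1 + j3.582 → |·| ≈ 3.719, ∠ ≈ 74.40°
∠T = (89.87°) − (89.74° + 89.36° + 74.40°) = -163.63°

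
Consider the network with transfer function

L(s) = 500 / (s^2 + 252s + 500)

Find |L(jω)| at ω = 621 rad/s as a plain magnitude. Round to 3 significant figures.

0.00120

Substitute s = j621:
Numerator: 500 = 500 + j0
Denominator: (j621)^2 + 252(j621) + 500 = -385141 + j156492
|N| = √(500² + 0²) ≈ 500, ∠N ≈ 0.00°
|D| = √(385141² + 156492²) ≈ 4.1572e+05, ∠D ≈ 157.89°
|L| = 500 / 4.1572e+05 ≈ 0.0012027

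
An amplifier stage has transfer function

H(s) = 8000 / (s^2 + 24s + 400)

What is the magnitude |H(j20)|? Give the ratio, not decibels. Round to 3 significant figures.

16.7

At s = jω = j20:
quadratic: (j20)² + 24·j20 + 400 = 0 + j480 → |·| ≈ 480, ∠ ≈ 90.00°
|H| = 8000 / 480 ≈ 16.667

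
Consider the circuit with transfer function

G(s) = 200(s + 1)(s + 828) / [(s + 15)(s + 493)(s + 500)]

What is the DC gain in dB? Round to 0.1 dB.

-27.0 dB

G(0) = 200·1·828 / (15·493·500) ≈ 0.044787
20 log₁₀(0.044787) ≈ -26.98 dB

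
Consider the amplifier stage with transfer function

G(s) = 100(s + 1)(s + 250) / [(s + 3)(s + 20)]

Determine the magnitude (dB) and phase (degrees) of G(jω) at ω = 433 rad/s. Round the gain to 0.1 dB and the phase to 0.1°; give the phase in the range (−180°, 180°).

At s = jω = j433:
zero (s+1): 1 + j433 → |·| = √(1²+433²) = √187490 ≈ 433, ∠ = arctan(433/1) ≈ 89.87°
zero (s+250): 250 + j433 → |·| = √(250²+433²) = √249989 ≈ 499.99, ∠ = arctan(433/250) ≈ 60.00°
pole (s+3): 3 + j433 → |·| = √(3²+433²) = √187498 ≈ 433.01, ∠ = arctan(433/3) ≈ 89.60°
pole (s+20): 20 + j433 → |·| = √(20²+433²) = √187889 ≈ 433.46, ∠ = arctan(433/20) ≈ 87.36°
|G| = 100 · 2.165e+05 / 1.8769e+05 ≈ 115.35
Gain = 20 log₁₀(115.35) ≈ 41.24 dB
∠G = 149.87° − 176.96° = -27.09°

41.2 dB, -27.1°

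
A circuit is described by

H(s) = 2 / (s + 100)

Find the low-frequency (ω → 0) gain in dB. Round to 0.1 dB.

-34.0 dB

H(0) = 2 / (100) = 0.02
20 log₁₀(0.02) ≈ -33.98 dB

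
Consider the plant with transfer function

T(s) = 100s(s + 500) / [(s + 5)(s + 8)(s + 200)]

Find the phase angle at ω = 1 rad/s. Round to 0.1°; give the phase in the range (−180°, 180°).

71.4°

At s = jω = j1:
zero (s+500): 500 + j1 → |·| = √(500²+1²) = √250001 ≈ 500, ∠ = arctan(1/500) ≈ 0.11°
zero at origin: s = j1 → |·| = 1, ∠ = 90.00°
pole (s+5): 5 + j1 → |·| = √(5²+1²) = √26 ≈ 5.099, ∠ = arctan(1/5) ≈ 11.31°
pole (s+8): 8 + j1 → |·| = √(8²+1²) = √65 ≈ 8.0623, ∠ = arctan(1/8) ≈ 7.13°
pole (s+200): 200 + j1 → |·| = √(200²+1²) = √40001 ≈ 200, ∠ = arctan(1/200) ≈ 0.29°
∠T = 90.11° − 18.73° = 71.38°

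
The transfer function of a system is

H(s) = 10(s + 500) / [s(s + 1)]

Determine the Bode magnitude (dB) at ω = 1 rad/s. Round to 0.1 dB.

At s = jω = j1:
zero (s+500): 500 + j1 → |·| = √(500²+1²) = √250001 ≈ 500, ∠ = arctan(1/500) ≈ 0.11°
pole (s+1): 1 + j1 → |·| = √(1²+1²) = √2 ≈ 1.4142, ∠ = arctan(1/1) ≈ 45.00°
pole at origin: |s| = 1, ∠ = 90.00° (in denominator)
|H| = 10 · 500 / 1.4142 ≈ 3535.6
Gain = 20 log₁₀(3535.6) ≈ 70.97 dB

71.0 dB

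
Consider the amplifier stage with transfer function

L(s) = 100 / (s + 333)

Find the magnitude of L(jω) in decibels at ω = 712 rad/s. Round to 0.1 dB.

At s = jω = j712:
pole (s+333): 333 + j712 → |·| = √(333²+712²) = √617833 ≈ 786.02, ∠ = arctan(712/333) ≈ 64.93°
|L| = 100 / 786.02 ≈ 0.12722
Gain = 20 log₁₀(0.12722) ≈ -17.91 dB

-17.9 dB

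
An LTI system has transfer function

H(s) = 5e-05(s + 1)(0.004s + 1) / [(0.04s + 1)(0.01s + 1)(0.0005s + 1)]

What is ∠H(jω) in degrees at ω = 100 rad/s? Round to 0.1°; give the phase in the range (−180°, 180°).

At ω = 100 rad/s:
zero (1 + j100·1) = 1 + j100 → |·| ≈ 100, ∠ ≈ 89.43°
zero (1 + j100·0.004) = 1 + j0.4 → |·| ≈ 1.077, ∠ ≈ 21.80°
pole (1 + j100·0.04) = 1 + j4 → |·| ≈ 4.1231, ∠ ≈ 75.96°
pole (1 + j100·0.01) = 1 + j1 → |·| ≈ 1.4142, ∠ ≈ 45.00°
pole (1 + j100·0.0005) = 1 + j0.05 → |·| ≈ 1.0012, ∠ ≈ 2.86°
∠H = (89.43° + 21.80°) − (75.96° + 45.00° + 2.86°) = -12.59°

-12.6°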